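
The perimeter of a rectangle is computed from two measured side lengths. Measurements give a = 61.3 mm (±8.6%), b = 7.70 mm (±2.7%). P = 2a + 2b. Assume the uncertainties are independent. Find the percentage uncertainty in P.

7.65%

P is a linear combination, so absolute uncertainties add in quadrature:
  (2·δa)² = 111;  (2·δb)² = 0.173
δP = √(111) = 10.6 mm
P = 138 mm, so δP/P = 10.6/138 = 0.0765.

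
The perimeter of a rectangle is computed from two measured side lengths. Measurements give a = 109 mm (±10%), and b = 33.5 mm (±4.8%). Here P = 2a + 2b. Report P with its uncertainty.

285 ± 22.0 mm

Each term contributes (cᵢ δxᵢ)² to (δP)²:
  (2·δa)² = 475;  (2·δb)² = 10.3
δP = √(486) = 22.0 mm
P = 285 mm.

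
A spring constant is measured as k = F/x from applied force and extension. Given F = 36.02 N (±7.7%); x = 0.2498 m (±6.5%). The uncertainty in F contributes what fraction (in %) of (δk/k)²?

(δk/k)² = (1·δF/F)² + (-1·δx/x)²
  F term: (1×0.0770)² = 0.00593
  x term: (-1×0.0650)² = 0.00423
Total = 0.0102. Share from F = 0.00593/0.0102 = 0.584.

58.4%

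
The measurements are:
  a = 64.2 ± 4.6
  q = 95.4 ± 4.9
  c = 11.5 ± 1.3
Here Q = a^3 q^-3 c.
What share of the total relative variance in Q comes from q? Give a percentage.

(δQ/Q)² = (3·δa/a)² + (-3·δq/q)² + (1·δc/c)²
  a term: (3×0.0717)² = 0.0462
  q term: (-3×0.0514)² = 0.0237
  c term: (1×0.113)² = 0.0128
Total = 0.0827. Share from q = 0.0237/0.0827 = 0.287.

28.7%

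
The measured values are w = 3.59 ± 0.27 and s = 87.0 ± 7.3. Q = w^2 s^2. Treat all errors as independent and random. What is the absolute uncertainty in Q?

22000

Q is a product of powers, so relative uncertainties combine in quadrature:
  (2·δw/w)² = (2×0.0752)² = 0.0226;  (2·δs/s)² = (2×0.0839)² = 0.0282
δQ/Q = √(0.0508) = 0.225
Q = 97600, so δQ = 0.225 × 97600 = 22000.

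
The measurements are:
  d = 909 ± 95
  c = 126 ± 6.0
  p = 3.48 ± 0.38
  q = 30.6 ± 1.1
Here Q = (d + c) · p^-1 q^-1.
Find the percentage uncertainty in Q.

Let u = d + c = 1040. δu = √(δd² + δc²) = √(9020 + 36.0) = 95.2, so δu/u = 0.0920.
Q is then a monomial in u, p, q:
δQ/Q = √((δu/u)² + (-1·δp/p)² + (-1·δq/q)²) = √(0.00846 + 0.0119 + 0.00129) = 0.147

14.7%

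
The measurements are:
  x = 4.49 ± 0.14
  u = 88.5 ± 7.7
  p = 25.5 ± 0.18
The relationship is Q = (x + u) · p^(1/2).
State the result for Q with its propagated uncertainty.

470 ± 38.9

Let w = x + u = 93.0. δw = √(δx² + δu²) = √(0.0196 + 59.3) = 7.70, so δw/w = 0.0828.
Q is then a monomial in w, p:
δQ/Q = √((δw/w)² + (½·δp/p)²) = √(0.00686 + 1.25e-05) = 0.0829
Q = 470, so δQ = 0.0829 × 470 = 38.9.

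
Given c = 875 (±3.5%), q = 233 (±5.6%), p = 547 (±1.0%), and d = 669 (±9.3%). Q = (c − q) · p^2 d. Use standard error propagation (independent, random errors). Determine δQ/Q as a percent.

Let u = c − q = 642. δu = √(δc² + δq²) = √(938 + 170) = 33.3, so δu/u = 0.0519.
Q is then a monomial in u, p, d:
δQ/Q = √((δu/u)² + (2·δp/p)² + (1·δd/d)²) = √(0.00269 + 0.000400 + 0.00865) = 0.108

10.8%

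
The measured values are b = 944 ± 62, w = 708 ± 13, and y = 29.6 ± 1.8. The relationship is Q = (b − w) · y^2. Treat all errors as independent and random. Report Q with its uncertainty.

Let u = b − w = 236. δu = √(δb² + δw²) = √(3840 + 169) = 63.3, so δu/u = 0.268.
Q is then a monomial in u, y:
δQ/Q = √((δu/u)² + (2·δy/y)²) = √(0.0721 + 0.0148) = 0.295
Q = 2.07e+05, so δQ = 0.295 × 2.07e+05 = 60900.

(2.07 ± 0.609) × 10^5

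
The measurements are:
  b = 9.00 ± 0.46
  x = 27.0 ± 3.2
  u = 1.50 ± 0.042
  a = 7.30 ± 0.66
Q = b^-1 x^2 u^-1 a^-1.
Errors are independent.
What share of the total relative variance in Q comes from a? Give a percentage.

(δQ/Q)² = (-1·δb/b)² + (2·δx/x)² + (-1·δu/u)² + (-1·δa/a)²
  b term: (-1×0.0511)² = 0.00261
  x term: (2×0.119)² = 0.0562
  u term: (-1×0.0280)² = 0.000784
  a term: (-1×0.0904)² = 0.00817
Total = 0.0678. Share from a = 0.00817/0.0678 = 0.121.

12.1%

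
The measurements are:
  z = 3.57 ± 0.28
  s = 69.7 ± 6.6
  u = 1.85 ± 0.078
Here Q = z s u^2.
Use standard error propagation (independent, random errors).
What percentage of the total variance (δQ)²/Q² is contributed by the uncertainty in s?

(δQ/Q)² = (1·δz/z)² + (1·δs/s)² + (2·δu/u)²
  z term: (1×0.0784)² = 0.00615
  s term: (1×0.0947)² = 0.00897
  u term: (2×0.0422)² = 0.00711
Total = 0.0222. Share from s = 0.00897/0.0222 = 0.403.

40.3%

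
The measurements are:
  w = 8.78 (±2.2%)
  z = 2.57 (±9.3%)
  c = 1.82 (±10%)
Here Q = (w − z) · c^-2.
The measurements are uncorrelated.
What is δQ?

Let u = w − z = 6.21. δu = √(δw² + δz²) = √(0.0373 + 0.0571) = 0.307, so δu/u = 0.0495.
Q is then a monomial in u, c:
δQ/Q = √((δu/u)² + (-2·δc/c)²) = √(0.00245 + 0.0400) = 0.206
Q = 1.87, so δQ = 0.206 × 1.87 = 0.386.

0.386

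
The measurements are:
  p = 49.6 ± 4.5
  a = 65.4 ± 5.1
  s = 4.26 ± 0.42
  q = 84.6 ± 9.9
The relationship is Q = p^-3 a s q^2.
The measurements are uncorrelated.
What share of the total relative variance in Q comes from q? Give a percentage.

(δQ/Q)² = (-3·δp/p)² + (1·δa/a)² + (1·δs/s)² + (2·δq/q)²
  p term: (-3×0.0907)² = 0.0741
  a term: (1×0.0780)² = 0.00608
  s term: (1×0.0986)² = 0.00972
  q term: (2×0.117)² = 0.0548
Total = 0.145. Share from q = 0.0548/0.145 = 0.379.

37.9%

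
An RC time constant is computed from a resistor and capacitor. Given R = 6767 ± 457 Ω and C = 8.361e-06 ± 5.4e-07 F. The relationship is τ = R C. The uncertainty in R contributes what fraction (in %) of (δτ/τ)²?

52.2%

(δτ/τ)² = (1·δR/R)² + (1·δC/C)²
  R term: (1×0.0675)² = 0.00456
  C term: (1×0.0646)² = 0.00417
Total = 0.00873. Share from R = 0.00456/0.00873 = 0.522.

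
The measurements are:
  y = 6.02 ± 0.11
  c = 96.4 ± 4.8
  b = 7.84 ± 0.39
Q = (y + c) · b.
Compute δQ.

Let u = y + c = 102. δu = √(δy² + δc²) = √(0.0121 + 23.0) = 4.80, so δu/u = 0.0469.
Q is then a monomial in u, b:
δQ/Q = √((δu/u)² + (1·δb/b)²) = √(0.00220 + 0.00247) = 0.0684
Q = 803, so δQ = 0.0684 × 803 = 54.9.

54.9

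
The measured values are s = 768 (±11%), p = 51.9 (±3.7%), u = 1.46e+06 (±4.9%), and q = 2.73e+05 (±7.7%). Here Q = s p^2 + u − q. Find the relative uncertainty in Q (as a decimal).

Let w = s·p^2 = 2.07e+06. δw/w = √((1·δs/s)² + (2·δp/p)²) = √(0.0121 + 0.00548) = 0.133, so δw = 2.74e+05.
Q = w + u − q: δQ = √(δw² + δu² + δq²) = √(7.52e+10 + 5.12e+09 + 4.42e+08) = 2.84e+05
Q = 3.26e+06, so δQ/Q = 2.84e+05/3.26e+06 = 0.0873.

0.0873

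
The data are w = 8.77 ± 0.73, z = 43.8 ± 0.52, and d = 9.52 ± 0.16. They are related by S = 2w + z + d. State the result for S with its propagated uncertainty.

Absolute uncertainties add in quadrature for a linear combination:
  (2·δw)² = 2.13;  (δz)² = 0.270;  (δd)² = 0.0256
δS = √(2.43) = 1.56
S = 70.9.

70.9 ± 1.56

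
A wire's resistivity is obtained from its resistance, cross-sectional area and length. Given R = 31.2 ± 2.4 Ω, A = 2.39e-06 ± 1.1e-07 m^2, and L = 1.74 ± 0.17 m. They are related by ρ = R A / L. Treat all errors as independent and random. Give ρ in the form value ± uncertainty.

(4.29 ± 0.568) × 10^-5 Ω·m

Since ρ is a product/quotient, work with relative uncertainties:
  (1·δR/R)² = (1×0.0769)² = 0.00592;  (1·δA/A)² = (1×0.0460)² = 0.00212;  (-1·δL/L)² = (-1×0.0977)² = 0.00955
δρ/ρ = √(0.0176) = 0.133
ρ = 4.29e-05 Ω·m, so δρ = 0.133 × 4.29e-05 = 5.68e-06 Ω·m.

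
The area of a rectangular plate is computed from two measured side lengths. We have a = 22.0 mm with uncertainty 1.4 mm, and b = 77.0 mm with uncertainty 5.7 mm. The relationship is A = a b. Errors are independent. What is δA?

165 mm^2

Each factor contributes (exponent × relative error)² to (δA/A)²:
  (1·δa/a)² = (1×0.0636)² = 0.00405;  (1·δb/b)² = (1×0.0740)² = 0.00548
δA/A = √(0.00953) = 0.0976
A = 1690 mm^2, so δA = 0.0976 × 1690 = 165 mm^2.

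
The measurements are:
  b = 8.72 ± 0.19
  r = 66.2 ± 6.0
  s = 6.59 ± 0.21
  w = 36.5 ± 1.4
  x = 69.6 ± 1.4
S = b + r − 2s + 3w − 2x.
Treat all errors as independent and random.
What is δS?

7.85

Each term contributes (cᵢ δxᵢ)² to (δS)²:
  (δb)² = 0.0361;  (δr)² = 36.0;  (2·δs)² = 0.176;  (3·δw)² = 17.6;  (2·δx)² = 7.84
δS = √(61.7) = 7.85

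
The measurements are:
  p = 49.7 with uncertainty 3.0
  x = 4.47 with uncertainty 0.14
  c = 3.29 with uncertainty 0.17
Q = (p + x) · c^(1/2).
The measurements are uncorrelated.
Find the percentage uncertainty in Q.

Let u = p + x = 54.2. δu = √(δp² + δx²) = √(9.00 + 0.0196) = 3.00, so δu/u = 0.0554.
Q is then a monomial in u, c:
δQ/Q = √((δu/u)² + (½·δc/c)²) = √(0.00307 + 0.000667) = 0.0612

6.12%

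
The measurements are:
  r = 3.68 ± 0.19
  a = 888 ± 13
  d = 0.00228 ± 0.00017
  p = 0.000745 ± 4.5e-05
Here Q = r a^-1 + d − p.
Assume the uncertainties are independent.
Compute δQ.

Let w = r·a^-1 = 0.00414. δw/w = √((1·δr/r)² + (-1·δa/a)²) = √(0.00267 + 0.000214) = 0.0537, so δw = 0.000222.
Q = w + d − p: δQ = √(δw² + δd² + δp²) = √(4.95e-08 + 2.89e-08 + 2.03e-09) = 0.000284

0.000284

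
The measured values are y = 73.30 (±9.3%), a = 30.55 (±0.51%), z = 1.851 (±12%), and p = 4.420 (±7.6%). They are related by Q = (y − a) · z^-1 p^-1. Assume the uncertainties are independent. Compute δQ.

Let u = y − a = 42.75. δu = √(δy² + δa²) = √(46.5 + 0.0243) = 6.82, so δu/u = 0.160.
Q is then a monomial in u, z, p:
δQ/Q = √((δu/u)² + (-1·δz/z)² + (-1·δp/p)²) = √(0.0254 + 0.0144 + 0.00578) = 0.214
Q = 5.225, so δQ = 0.214 × 5.225 = 1.12.

1.12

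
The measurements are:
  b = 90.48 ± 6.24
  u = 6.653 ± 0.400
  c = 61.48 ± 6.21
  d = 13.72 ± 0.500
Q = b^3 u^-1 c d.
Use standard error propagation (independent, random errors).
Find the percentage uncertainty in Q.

24.1%

Products/powers → add relative errors in quadrature, weighted by exponent:
  (3·δb/b)² = (3×0.0690)² = 0.0428;  (-1·δu/u)² = (-1×0.0601)² = 0.00361;  (1·δc/c)² = (1×0.101)² = 0.0102;  (1·δd/d)² = (1×0.0364)² = 0.00133
δQ/Q = √(0.0580) = 0.241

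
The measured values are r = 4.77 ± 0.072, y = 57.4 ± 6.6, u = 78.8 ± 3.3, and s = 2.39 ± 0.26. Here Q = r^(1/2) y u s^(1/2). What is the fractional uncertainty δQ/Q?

For a monomial Q ∝ r^(1/2), y, u, s^(1/2), fractional errors add in quadrature:
  (½·δr/r)² = (0.5×0.0151)² = 5.7e-05;  (1·δy/y)² = (1×0.115)² = 0.0132;  (1·δu/u)² = (1×0.0419)² = 0.00175;  (½·δs/s)² = (0.5×0.109)² = 0.00296
δQ/Q = √(0.0180) = 0.134

0.134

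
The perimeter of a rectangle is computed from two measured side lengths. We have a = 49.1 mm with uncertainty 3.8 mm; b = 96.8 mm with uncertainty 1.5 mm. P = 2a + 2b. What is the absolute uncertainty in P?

8.17 mm

For a sum/difference, combine absolute errors in quadrature:
  (2·δa)² = 57.8;  (2·δb)² = 9.00
δP = √(66.8) = 8.17 mm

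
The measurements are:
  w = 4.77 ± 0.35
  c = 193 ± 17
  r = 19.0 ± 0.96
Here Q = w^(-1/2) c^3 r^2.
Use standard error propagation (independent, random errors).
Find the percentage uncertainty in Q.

For a monomial Q ∝ w^(-1/2), c^3, r^2, fractional errors add in quadrature:
  (−½·δw/w)² = (-0.5×0.0734)² = 0.00135;  (3·δc/c)² = (3×0.0881)² = 0.0698;  (2·δr/r)² = (2×0.0505)² = 0.0102
δQ/Q = √(0.0814) = 0.285

28.5%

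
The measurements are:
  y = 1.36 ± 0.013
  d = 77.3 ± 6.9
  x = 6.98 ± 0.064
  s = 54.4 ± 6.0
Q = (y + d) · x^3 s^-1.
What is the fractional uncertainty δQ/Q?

0.144

Let u = y + d = 78.7. δu = √(δy² + δd²) = √(0.000169 + 47.6) = 6.90, so δu/u = 0.0877.
Q is then a monomial in u, x, s:
δQ/Q = √((δu/u)² + (3·δx/x)² + (-1·δs/s)²) = √(0.00769 + 0.000757 + 0.0122) = 0.144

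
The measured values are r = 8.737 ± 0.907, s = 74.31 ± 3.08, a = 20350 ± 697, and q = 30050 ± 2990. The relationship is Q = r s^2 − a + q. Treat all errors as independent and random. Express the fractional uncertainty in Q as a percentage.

Let p = r·s^2 = 48250. δp/p = √((1·δr/r)² + (2·δs/s)²) = √(0.0108 + 0.00687) = 0.133, so δp = 6410.
Q = p − a + q: δQ = √(δp² + δa² + δq²) = √(4.11e+07 + 4.86e+05 + 8.94e+06) = 7110
Q = 57950, so δQ/Q = 7110/57950 = 0.123.

12.3%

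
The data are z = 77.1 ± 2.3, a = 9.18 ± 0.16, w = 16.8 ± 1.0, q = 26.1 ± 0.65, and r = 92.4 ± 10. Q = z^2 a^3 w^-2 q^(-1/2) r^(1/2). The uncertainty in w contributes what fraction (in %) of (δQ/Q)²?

(δQ/Q)² = (2·δz/z)² + (3·δa/a)² + (-2·δw/w)² + (−½·δq/q)² + (½·δr/r)²
  z term: (2×0.0298)² = 0.00356
  a term: (3×0.0174)² = 0.00273
  w term: (-2×0.0595)² = 0.0142
  q term: (-0.5×0.0249)² = 0.000155
  r term: (0.5×0.108)² = 0.00293
Total = 0.0235. Share from w = 0.0142/0.0235 = 0.602.

60.2%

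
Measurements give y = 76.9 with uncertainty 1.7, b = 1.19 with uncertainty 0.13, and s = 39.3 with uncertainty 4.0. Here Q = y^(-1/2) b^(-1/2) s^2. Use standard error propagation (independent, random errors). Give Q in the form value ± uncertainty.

For a monomial Q ∝ y^(-1/2), b^(-1/2), s^2, fractional errors add in quadrature:
  (−½·δy/y)² = (-0.5×0.0221)² = 0.000122;  (−½·δb/b)² = (-0.5×0.109)² = 0.00298;  (2·δs/s)² = (2×0.102)² = 0.0414
δQ/Q = √(0.0445) = 0.211
Q = 161, so δQ = 0.211 × 161 = 34.1.

161 ± 34.1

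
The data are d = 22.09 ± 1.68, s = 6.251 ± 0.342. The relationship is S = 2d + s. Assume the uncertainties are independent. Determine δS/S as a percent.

6.70%

For a sum/difference, combine absolute errors in quadrature:
  (2·δd)² = 11.3;  (δs)² = 0.117
δS = √(11.4) = 3.38
S = 50.43, so δS/S = 3.38/50.43 = 0.0670.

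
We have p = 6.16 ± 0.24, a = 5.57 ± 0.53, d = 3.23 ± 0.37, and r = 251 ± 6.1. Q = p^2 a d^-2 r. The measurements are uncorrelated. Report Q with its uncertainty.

5080 ± 1330

Relative error in a monomial: (δQ/Q)² = Σ (nᵢ · δxᵢ/xᵢ)².
  (2·δp/p)² = (2×0.0390)² = 0.00607;  (1·δa/a)² = (1×0.0952)² = 0.00905;  (-2·δd/d)² = (-2×0.115)² = 0.0525;  (1·δr/r)² = (1×0.0243)² = 0.000591
δQ/Q = √(0.0682) = 0.261
Q = 5080, so δQ = 0.261 × 5080 = 1330.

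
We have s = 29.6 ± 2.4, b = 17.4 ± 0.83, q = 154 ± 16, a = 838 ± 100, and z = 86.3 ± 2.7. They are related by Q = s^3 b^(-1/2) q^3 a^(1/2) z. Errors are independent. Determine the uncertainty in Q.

2.28e+13

Relative error in a monomial: (δQ/Q)² = Σ (nᵢ · δxᵢ/xᵢ)².
  (3·δs/s)² = (3×0.0811)² = 0.0592;  (−½·δb/b)² = (-0.5×0.0477)² = 0.000569;  (3·δq/q)² = (3×0.104)² = 0.0971;  (½·δa/a)² = (0.5×0.119)² = 0.00356;  (1·δz/z)² = (1×0.0313)² = 0.000979
δQ/Q = √(0.161) = 0.402
Q = 5.67e+13, so δQ = 0.402 × 5.67e+13 = 2.28e+13.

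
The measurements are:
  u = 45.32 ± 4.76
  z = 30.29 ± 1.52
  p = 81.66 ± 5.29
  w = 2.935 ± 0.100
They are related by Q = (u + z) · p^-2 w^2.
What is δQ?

Let h = u + z = 75.61. δh = √(δu² + δz²) = √(22.7 + 2.31) = 5.00, so δh/h = 0.0661.
Q is then a monomial in h, p, w:
δQ/Q = √((δh/h)² + (-2·δp/p)² + (2·δw/w)²) = √(0.00437 + 0.0168 + 0.00464) = 0.161
Q = 0.09767, so δQ = 0.161 × 0.09767 = 0.0157.

0.0157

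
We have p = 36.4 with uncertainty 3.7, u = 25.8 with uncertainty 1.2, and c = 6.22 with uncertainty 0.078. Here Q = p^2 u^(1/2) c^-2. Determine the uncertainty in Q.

35.9

Each factor contributes (exponent × relative error)² to (δQ/Q)²:
  (2·δp/p)² = (2×0.102)² = 0.0413;  (½·δu/u)² = (0.5×0.0465)² = 0.000541;  (-2·δc/c)² = (-2×0.0125)² = 0.000629
δQ/Q = √(0.0425) = 0.206
Q = 174, so δQ = 0.206 × 174 = 35.9.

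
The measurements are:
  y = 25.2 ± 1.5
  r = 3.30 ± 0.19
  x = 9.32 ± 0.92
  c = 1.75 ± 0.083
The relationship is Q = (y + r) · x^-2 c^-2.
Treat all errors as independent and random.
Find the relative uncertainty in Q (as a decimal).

0.225

Let u = y + r = 28.5. δu = √(δy² + δr²) = √(2.25 + 0.0361) = 1.51, so δu/u = 0.0531.
Q is then a monomial in u, x, c:
δQ/Q = √((δu/u)² + (-2·δx/x)² + (-2·δc/c)²) = √(0.00281 + 0.0390 + 0.00900) = 0.225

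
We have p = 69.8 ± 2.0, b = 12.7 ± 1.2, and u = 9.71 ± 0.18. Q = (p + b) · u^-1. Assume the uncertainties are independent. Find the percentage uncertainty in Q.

Let w = p + b = 82.5. δw = √(δp² + δb²) = √(4.00 + 1.44) = 2.33, so δw/w = 0.0283.
Q is then a monomial in w, u:
δQ/Q = √((δw/w)² + (-1·δu/u)²) = √(0.000799 + 0.000344) = 0.0338

3.38%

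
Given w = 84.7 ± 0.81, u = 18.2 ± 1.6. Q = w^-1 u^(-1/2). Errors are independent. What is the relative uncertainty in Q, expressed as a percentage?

Since Q is a product/quotient, work with relative uncertainties:
  (-1·δw/w)² = (-1×0.00956)² = 9.15e-05;  (−½·δu/u)² = (-0.5×0.0879)² = 0.00193
δQ/Q = √(0.00202) = 0.0450

4.50%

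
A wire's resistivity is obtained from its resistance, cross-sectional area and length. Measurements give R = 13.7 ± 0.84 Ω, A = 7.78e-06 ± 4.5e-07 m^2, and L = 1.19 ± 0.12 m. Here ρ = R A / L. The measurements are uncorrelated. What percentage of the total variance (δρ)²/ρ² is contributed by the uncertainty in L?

(δρ/ρ)² = (1·δR/R)² + (1·δA/A)² + (-1·δL/L)²
  R term: (1×0.0613)² = 0.00376
  A term: (1×0.0578)² = 0.00335
  L term: (-1×0.101)² = 0.0102
Total = 0.0173. Share from L = 0.0102/0.0173 = 0.589.

58.9%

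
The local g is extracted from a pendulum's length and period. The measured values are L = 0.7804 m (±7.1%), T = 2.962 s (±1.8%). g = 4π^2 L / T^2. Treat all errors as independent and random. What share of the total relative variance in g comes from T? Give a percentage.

(δg/g)² = (1·δL/L)² + (-2·δT/T)²
  L term: (1×0.0710)² = 0.00504
  T term: (-2×0.0180)² = 0.00130
Total = 0.00634. Share from T = 0.00130/0.00634 = 0.205.

20.5%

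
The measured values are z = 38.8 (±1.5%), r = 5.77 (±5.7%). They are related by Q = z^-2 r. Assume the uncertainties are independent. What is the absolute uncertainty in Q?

0.000247

For a monomial Q ∝ z^-2, r, fractional errors add in quadrature:
  (-2·δz/z)² = (-2×0.0150)² = 0.000900;  (1·δr/r)² = (1×0.0570)² = 0.00325
δQ/Q = √(0.00415) = 0.0644
Q = 0.00383, so δQ = 0.0644 × 0.00383 = 0.000247.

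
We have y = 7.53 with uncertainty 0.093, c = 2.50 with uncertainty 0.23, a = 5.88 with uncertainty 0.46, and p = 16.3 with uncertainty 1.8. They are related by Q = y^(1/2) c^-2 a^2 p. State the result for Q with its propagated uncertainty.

247 ± 65.7

Each factor contributes (exponent × relative error)² to (δQ/Q)²:
  (½·δy/y)² = (0.5×0.0124)² = 3.81e-05;  (-2·δc/c)² = (-2×0.0920)² = 0.0339;  (2·δa/a)² = (2×0.0782)² = 0.0245;  (1·δp/p)² = (1×0.110)² = 0.0122
δQ/Q = √(0.0706) = 0.266
Q = 247, so δQ = 0.266 × 247 = 65.7.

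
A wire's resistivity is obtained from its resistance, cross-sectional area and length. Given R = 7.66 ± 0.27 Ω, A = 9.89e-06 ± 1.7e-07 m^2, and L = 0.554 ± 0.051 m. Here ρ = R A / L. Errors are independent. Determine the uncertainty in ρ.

Each factor contributes (exponent × relative error)² to (δρ/ρ)²:
  (1·δR/R)² = (1×0.0352)² = 0.00124;  (1·δA/A)² = (1×0.0172)² = 0.000295;  (-1·δL/L)² = (-1×0.0921)² = 0.00847
δρ/ρ = √(0.0100) = 0.100
ρ = 0.000137 Ω·m, so δρ = 0.100 × 0.000137 = 1.37e-05 Ω·m.

1.37e-05 Ω·m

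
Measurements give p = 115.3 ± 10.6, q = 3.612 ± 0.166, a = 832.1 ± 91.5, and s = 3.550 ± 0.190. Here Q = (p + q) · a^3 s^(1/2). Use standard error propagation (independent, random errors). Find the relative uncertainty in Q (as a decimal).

Let u = p + q = 118.9. δu = √(δp² + δq²) = √(112 + 0.0276) = 10.6, so δu/u = 0.0892.
Q is then a monomial in u, a, s:
δQ/Q = √((δu/u)² + (3·δa/a)² + (½·δs/s)²) = √(0.00795 + 0.109 + 0.000716) = 0.343

0.343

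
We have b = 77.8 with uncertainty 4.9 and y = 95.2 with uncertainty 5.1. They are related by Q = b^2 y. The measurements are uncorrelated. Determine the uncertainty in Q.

Relative error in a monomial: (δQ/Q)² = Σ (nᵢ · δxᵢ/xᵢ)².
  (2·δb/b)² = (2×0.0630)² = 0.0159;  (1·δy/y)² = (1×0.0536)² = 0.00287
δQ/Q = √(0.0187) = 0.137
Q = 5.76e+05, so δQ = 0.137 × 5.76e+05 = 78900.

78900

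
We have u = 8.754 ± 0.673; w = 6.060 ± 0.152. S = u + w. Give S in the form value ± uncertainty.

Sums and differences: (δS)² = Σ (cᵢ δxᵢ)².
  (δu)² = 0.453;  (δw)² = 0.0231
δS = √(0.476) = 0.690
S = 14.81.

14.81 ± 0.690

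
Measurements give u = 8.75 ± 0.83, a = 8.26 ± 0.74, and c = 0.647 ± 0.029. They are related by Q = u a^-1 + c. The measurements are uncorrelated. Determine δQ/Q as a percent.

Let p = u·a^-1 = 1.06. δp/p = √((1·δu/u)² + (-1·δa/a)²) = √(0.00900 + 0.00803) = 0.130, so δp = 0.138.
Q = p + c: δQ = √(δp² + δc²) = √(0.0191 + 0.000841) = 0.141
Q = 1.71, so δQ/Q = 0.141/1.71 = 0.0828.

8.28%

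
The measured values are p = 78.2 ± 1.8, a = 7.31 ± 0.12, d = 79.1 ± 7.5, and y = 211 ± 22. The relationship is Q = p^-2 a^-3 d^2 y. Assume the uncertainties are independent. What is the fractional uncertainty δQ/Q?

Relative error in a monomial: (δQ/Q)² = Σ (nᵢ · δxᵢ/xᵢ)².
  (-2·δp/p)² = (-2×0.0230)² = 0.00212;  (-3·δa/a)² = (-3×0.0164)² = 0.00243;  (2·δd/d)² = (2×0.0948)² = 0.0360;  (1·δy/y)² = (1×0.104)² = 0.0109
δQ/Q = √(0.0514) = 0.227

0.227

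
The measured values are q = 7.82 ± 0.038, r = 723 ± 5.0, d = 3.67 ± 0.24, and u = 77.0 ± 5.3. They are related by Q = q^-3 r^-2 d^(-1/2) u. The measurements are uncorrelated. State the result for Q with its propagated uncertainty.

(1.61 ± 0.127) × 10^-7

Q is a product of powers, so relative uncertainties combine in quadrature:
  (-3·δq/q)² = (-3×0.00486)² = 0.000213;  (-2·δr/r)² = (-2×0.00692)² = 0.000191;  (−½·δd/d)² = (-0.5×0.0654)² = 0.00107;  (1·δu/u)² = (1×0.0688)² = 0.00474
δQ/Q = √(0.00621) = 0.0788
Q = 1.61e-07, so δQ = 0.0788 × 1.61e-07 = 1.27e-08.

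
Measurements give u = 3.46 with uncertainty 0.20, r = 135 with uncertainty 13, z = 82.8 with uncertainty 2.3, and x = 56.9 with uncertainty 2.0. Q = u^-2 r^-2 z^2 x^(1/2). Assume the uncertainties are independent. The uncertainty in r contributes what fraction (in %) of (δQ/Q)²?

68.9%

(δQ/Q)² = (-2·δu/u)² + (-2·δr/r)² + (2·δz/z)² + (½·δx/x)²
  u term: (-2×0.0578)² = 0.0134
  r term: (-2×0.0963)² = 0.0371
  z term: (2×0.0278)² = 0.00309
  x term: (0.5×0.0351)² = 0.000309
Total = 0.0539. Share from r = 0.0371/0.0539 = 0.689.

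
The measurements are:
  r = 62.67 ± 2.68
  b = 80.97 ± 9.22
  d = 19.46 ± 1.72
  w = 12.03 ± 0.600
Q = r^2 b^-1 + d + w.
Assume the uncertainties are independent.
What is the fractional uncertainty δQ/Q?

0.0893

Let p = r^2·b^-1 = 48.51. δp/p = √((2·δr/r)² + (-1·δb/b)²) = √(0.00731 + 0.0130) = 0.142, so δp = 6.91.
Q = p + d + w: δQ = √(δp² + δd² + δw²) = √(47.7 + 2.96 + 0.360) = 7.14
Q = 80.00, so δQ/Q = 7.14/80.00 = 0.0893.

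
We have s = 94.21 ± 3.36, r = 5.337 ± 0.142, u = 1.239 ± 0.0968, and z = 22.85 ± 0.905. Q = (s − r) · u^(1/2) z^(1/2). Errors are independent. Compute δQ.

Let w = s − r = 88.87. δw = √(δs² + δr²) = √(11.3 + 0.0202) = 3.36, so δw/w = 0.0378.
Q is then a monomial in w, u, z:
δQ/Q = √((δw/w)² + (½·δu/u)² + (½·δz/z)²) = √(0.00143 + 0.00153 + 0.000392) = 0.0579
Q = 472.9, so δQ = 0.0579 × 472.9 = 27.4.

27.4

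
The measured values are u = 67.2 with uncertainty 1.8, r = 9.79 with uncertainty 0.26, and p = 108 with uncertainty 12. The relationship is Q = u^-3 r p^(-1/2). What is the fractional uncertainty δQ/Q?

Products/powers → add relative errors in quadrature, weighted by exponent:
  (-3·δu/u)² = (-3×0.0268)² = 0.00646;  (1·δr/r)² = (1×0.0266)² = 0.000705;  (−½·δp/p)² = (-0.5×0.111)² = 0.00309
δQ/Q = √(0.0102) = 0.101

0.101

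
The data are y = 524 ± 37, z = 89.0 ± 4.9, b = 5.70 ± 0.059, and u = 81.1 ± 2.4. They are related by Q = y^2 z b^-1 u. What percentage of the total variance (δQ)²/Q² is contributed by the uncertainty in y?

(δQ/Q)² = (2·δy/y)² + (1·δz/z)² + (-1·δb/b)² + (1·δu/u)²
  y term: (2×0.0706)² = 0.0199
  z term: (1×0.0551)² = 0.00303
  b term: (-1×0.0104)² = 0.000107
  u term: (1×0.0296)² = 0.000876
Total = 0.0240. Share from y = 0.0199/0.0240 = 0.832.

83.2%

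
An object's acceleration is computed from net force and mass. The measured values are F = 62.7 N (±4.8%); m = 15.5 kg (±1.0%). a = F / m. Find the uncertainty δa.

0.198 m/s^2

a is a product of powers, so relative uncertainties combine in quadrature:
  (1·δF/F)² = (1×0.0480)² = 0.00230;  (-1·δm/m)² = (-1×0.0100)² = 0.000100
δa/a = √(0.00240) = 0.0490
a = 4.05 m/s^2, so δa = 0.0490 × 4.05 = 0.198 m/s^2.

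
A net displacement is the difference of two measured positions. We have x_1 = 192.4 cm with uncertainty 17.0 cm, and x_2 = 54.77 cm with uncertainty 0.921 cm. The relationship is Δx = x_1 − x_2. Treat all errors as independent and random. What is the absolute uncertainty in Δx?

Δx is a linear combination, so absolute uncertainties add in quadrature:
  (δx_1)² = 289;  (δx_2)² = 0.848
δΔx = √(290) = 17.0 cm

17.0 cm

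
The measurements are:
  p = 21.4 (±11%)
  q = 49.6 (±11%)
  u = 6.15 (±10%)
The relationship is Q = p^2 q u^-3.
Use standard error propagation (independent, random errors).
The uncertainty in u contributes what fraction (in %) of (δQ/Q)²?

(δQ/Q)² = (2·δp/p)² + (1·δq/q)² + (-3·δu/u)²
  p term: (2×0.110)² = 0.0484
  q term: (1×0.110)² = 0.0121
  u term: (-3×0.100)² = 0.0900
Total = 0.151. Share from u = 0.0900/0.151 = 0.598.

59.8%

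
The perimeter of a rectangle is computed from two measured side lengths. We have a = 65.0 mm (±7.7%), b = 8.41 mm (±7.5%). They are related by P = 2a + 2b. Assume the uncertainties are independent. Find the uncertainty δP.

10.1 mm

P is a linear combination, so absolute uncertainties add in quadrature:
  (2·δa)² = 100;  (2·δb)² = 1.59
δP = √(102) = 10.1 mm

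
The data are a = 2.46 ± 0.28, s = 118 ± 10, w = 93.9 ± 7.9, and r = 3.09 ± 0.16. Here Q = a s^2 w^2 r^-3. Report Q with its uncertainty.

For a monomial Q ∝ a, s^2, w^2, r^-3, fractional errors add in quadrature:
  (1·δa/a)² = (1×0.114)² = 0.0130;  (2·δs/s)² = (2×0.0847)² = 0.0287;  (2·δw/w)² = (2×0.0841)² = 0.0283;  (-3·δr/r)² = (-3×0.0518)² = 0.0241
δQ/Q = √(0.0941) = 0.307
Q = 1.02e+07, so δQ = 0.307 × 1.02e+07 = 3.14e+06.

(1.02 ± 0.314) × 10^7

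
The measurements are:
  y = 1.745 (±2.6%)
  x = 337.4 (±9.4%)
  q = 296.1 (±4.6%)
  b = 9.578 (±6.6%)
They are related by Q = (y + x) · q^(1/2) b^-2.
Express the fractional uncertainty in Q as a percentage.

16.3%

Let u = y + x = 339.1. δu = √(δy² + δx²) = √(0.00206 + 1010) = 31.7, so δu/u = 0.0935.
Q is then a monomial in u, q, b:
δQ/Q = √((δu/u)² + (½·δq/q)² + (-2·δb/b)²) = √(0.00875 + 0.000529 + 0.0174) = 0.163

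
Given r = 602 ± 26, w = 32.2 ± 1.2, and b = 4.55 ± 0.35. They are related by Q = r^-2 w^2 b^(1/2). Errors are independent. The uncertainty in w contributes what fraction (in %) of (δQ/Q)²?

(δQ/Q)² = (-2·δr/r)² + (2·δw/w)² + (½·δb/b)²
  r term: (-2×0.0432)² = 0.00746
  w term: (2×0.0373)² = 0.00556
  b term: (0.5×0.0769)² = 0.00148
Total = 0.0145. Share from w = 0.00556/0.0145 = 0.383.

38.3%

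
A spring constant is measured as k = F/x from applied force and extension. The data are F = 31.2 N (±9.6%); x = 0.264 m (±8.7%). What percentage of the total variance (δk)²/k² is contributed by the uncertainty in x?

45.1%

(δk/k)² = (1·δF/F)² + (-1·δx/x)²
  F term: (1×0.0960)² = 0.00922
  x term: (-1×0.0870)² = 0.00757
Total = 0.0168. Share from x = 0.00757/0.0168 = 0.451.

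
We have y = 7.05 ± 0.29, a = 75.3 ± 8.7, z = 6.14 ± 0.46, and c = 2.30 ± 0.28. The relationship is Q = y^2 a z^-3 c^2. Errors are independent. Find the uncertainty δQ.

30.8

Products/powers → add relative errors in quadrature, weighted by exponent:
  (2·δy/y)² = (2×0.0411)² = 0.00677;  (1·δa/a)² = (1×0.116)² = 0.0133;  (-3·δz/z)² = (-3×0.0749)² = 0.0505;  (2·δc/c)² = (2×0.122)² = 0.0593
δQ/Q = √(0.130) = 0.360
Q = 85.5, so δQ = 0.360 × 85.5 = 30.8.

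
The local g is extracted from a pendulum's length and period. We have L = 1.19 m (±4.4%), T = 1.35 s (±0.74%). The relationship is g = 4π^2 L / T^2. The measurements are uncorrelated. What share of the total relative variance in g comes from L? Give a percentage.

89.8%

(δg/g)² = (1·δL/L)² + (-2·δT/T)²
  L term: (1×0.0440)² = 0.00194
  T term: (-2×0.00740)² = 0.000219
Total = 0.00216. Share from L = 0.00194/0.00216 = 0.898.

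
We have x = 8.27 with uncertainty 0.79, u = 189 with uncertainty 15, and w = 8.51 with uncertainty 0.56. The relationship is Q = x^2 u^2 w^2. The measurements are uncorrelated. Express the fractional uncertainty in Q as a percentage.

Relative error in a monomial: (δQ/Q)² = Σ (nᵢ · δxᵢ/xᵢ)².
  (2·δx/x)² = (2×0.0955)² = 0.0365;  (2·δu/u)² = (2×0.0794)² = 0.0252;  (2·δw/w)² = (2×0.0658)² = 0.0173
δQ/Q = √(0.0790) = 0.281

28.1%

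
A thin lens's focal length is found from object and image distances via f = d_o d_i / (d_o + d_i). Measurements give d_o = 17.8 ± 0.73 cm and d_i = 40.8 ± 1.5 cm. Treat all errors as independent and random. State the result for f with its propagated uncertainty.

12.4 ± 0.380 cm

∂f/∂d_o = (d_i/(d_o+d_i))² = 0.485;  ∂f/∂d_i = (d_o/(d_o+d_i))² = 0.0923
δf = √((∂f/∂d_o · δd_o)² + (∂f/∂d_i · δd_i)²) = √(0.125 + 0.0192) = 0.380 cm
f = 12.4 cm.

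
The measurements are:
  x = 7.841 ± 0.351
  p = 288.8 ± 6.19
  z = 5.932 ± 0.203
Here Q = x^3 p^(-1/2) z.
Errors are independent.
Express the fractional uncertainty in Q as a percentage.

Each factor contributes (exponent × relative error)² to (δQ/Q)²:
  (3·δx/x)² = (3×0.0448)² = 0.0180;  (−½·δp/p)² = (-0.5×0.0214)² = 0.000115;  (1·δz/z)² = (1×0.0342)² = 0.00117
δQ/Q = √(0.0193) = 0.139

13.9%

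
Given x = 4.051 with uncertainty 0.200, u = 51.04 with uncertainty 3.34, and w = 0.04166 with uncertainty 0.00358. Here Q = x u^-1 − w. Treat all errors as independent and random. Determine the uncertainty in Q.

0.00743

Let p = x·u^-1 = 0.07937. δp/p = √((1·δx/x)² + (-1·δu/u)²) = √(0.00244 + 0.00428) = 0.0820, so δp = 0.00651.
Q = p − w: δQ = √(δp² + δw²) = √(4.23e-05 + 1.28e-05) = 0.00743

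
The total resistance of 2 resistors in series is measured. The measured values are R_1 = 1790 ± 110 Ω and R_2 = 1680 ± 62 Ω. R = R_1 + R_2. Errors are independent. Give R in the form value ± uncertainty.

3470 ± 126 Ω

Each term contributes (cᵢ δxᵢ)² to (δR)²:
  (δR_1)² = 12100;  (δR_2)² = 3840
δR = √(15900) = 126 Ω
R = 3470 Ω.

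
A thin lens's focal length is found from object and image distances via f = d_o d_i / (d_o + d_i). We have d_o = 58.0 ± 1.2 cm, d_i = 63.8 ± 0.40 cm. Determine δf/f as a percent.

∂f/∂d_o = (d_i/(d_o+d_i))² = 0.274;  ∂f/∂d_i = (d_o/(d_o+d_i))² = 0.227
δf = √((∂f/∂d_o · δd_o)² + (∂f/∂d_i · δd_i)²) = √(0.108 + 0.00823) = 0.342 cm
f = 30.4 cm, so δf/f = 0.342/30.4 = 0.0112.

1.12%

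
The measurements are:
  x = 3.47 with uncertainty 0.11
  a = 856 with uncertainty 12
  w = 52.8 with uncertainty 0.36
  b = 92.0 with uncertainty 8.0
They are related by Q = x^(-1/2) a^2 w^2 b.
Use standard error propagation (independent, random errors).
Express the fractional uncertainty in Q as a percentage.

9.37%

Since Q is a product/quotient, work with relative uncertainties:
  (−½·δx/x)² = (-0.5×0.0317)² = 0.000251;  (2·δa/a)² = (2×0.0140)² = 0.000786;  (2·δw/w)² = (2×0.00682)² = 0.000186;  (1·δb/b)² = (1×0.0870)² = 0.00756
δQ/Q = √(0.00878) = 0.0937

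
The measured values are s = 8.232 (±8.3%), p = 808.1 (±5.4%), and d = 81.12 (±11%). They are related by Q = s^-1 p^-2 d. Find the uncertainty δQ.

2.64e-06

Q is a product of powers, so relative uncertainties combine in quadrature:
  (-1·δs/s)² = (-1×0.0830)² = 0.00689;  (-2·δp/p)² = (-2×0.0540)² = 0.0117;  (1·δd/d)² = (1×0.110)² = 0.0121
δQ/Q = √(0.0307) = 0.175
Q = 1.509e-05, so δQ = 0.175 × 1.509e-05 = 2.64e-06.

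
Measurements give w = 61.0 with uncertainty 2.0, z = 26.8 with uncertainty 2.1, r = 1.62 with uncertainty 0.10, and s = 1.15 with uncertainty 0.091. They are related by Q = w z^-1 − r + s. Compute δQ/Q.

Let p = w·z^-1 = 2.28. δp/p = √((1·δw/w)² + (-1·δz/z)²) = √(0.00107 + 0.00614) = 0.0849, so δp = 0.193.
Q = p − r + s: δQ = √(δp² + δr² + δs²) = √(0.0374 + 0.0100 + 0.00828) = 0.236
Q = 1.81, so δQ/Q = 0.236/1.81 = 0.131.

0.131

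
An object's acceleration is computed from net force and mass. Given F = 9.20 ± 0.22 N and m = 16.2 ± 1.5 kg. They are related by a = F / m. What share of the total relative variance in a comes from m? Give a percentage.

93.7%

(δa/a)² = (1·δF/F)² + (-1·δm/m)²
  F term: (1×0.0239)² = 0.000572
  m term: (-1×0.0926)² = 0.00857
Total = 0.00915. Share from m = 0.00857/0.00915 = 0.937.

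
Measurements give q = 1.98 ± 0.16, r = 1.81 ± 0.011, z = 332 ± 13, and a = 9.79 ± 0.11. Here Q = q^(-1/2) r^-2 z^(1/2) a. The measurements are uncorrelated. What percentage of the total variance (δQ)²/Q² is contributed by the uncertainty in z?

16.7%

(δQ/Q)² = (−½·δq/q)² + (-2·δr/r)² + (½·δz/z)² + (1·δa/a)²
  q term: (-0.5×0.0808)² = 0.00163
  r term: (-2×0.00608)² = 0.000148
  z term: (0.5×0.0392)² = 0.000383
  a term: (1×0.0112)² = 0.000126
Total = 0.00229. Share from z = 0.000383/0.00229 = 0.167.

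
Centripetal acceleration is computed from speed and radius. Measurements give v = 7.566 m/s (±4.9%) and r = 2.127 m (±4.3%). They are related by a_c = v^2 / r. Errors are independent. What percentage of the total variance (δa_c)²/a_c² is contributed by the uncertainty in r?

16.1%

(δa_c/a_c)² = (2·δv/v)² + (-1·δr/r)²
  v term: (2×0.0490)² = 0.00960
  r term: (-1×0.0430)² = 0.00185
Total = 0.0115. Share from r = 0.00185/0.0115 = 0.161.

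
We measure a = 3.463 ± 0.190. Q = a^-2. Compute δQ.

Since Q is a product/quotient, work with relative uncertainties:
  (-2·δa/a)² = (-2×0.0549)² = 0.0120
δQ/Q = √(0.0120) = 0.110
Q = 0.08339, so δQ = 0.110 × 0.08339 = 0.00915.

0.00915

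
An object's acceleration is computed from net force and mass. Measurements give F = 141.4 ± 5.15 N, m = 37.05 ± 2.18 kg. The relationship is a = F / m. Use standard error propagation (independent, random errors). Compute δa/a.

a is a product of powers, so relative uncertainties combine in quadrature:
  (1·δF/F)² = (1×0.0364)² = 0.00133;  (-1·δm/m)² = (-1×0.0588)² = 0.00346
δa/a = √(0.00479) = 0.0692

0.0692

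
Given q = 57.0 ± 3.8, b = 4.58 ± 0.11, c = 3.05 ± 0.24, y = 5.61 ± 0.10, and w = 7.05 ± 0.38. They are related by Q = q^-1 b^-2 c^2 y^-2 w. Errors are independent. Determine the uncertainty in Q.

Products/powers → add relative errors in quadrature, weighted by exponent:
  (-1·δq/q)² = (-1×0.0667)² = 0.00444;  (-2·δb/b)² = (-2×0.0240)² = 0.00231;  (2·δc/c)² = (2×0.0787)² = 0.0248;  (-2·δy/y)² = (-2×0.0178)² = 0.00127;  (1·δw/w)² = (1×0.0539)² = 0.00291
δQ/Q = √(0.0357) = 0.189
Q = 0.00174, so δQ = 0.189 × 0.00174 = 0.000329.

0.000329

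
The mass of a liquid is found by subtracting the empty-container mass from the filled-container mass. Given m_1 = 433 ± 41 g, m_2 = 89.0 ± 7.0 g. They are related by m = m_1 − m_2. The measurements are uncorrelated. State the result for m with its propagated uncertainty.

344 ± 41.6 g

m is a linear combination, so absolute uncertainties add in quadrature:
  (δm_1)² = 1680;  (δm_2)² = 49.0
δm = √(1730) = 41.6 g
m = 344 g.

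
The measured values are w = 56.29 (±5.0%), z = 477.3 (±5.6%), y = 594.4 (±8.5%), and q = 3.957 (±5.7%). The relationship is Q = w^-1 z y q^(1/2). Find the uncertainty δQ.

Q is a product of powers, so relative uncertainties combine in quadrature:
  (-1·δw/w)² = (-1×0.0500)² = 0.00250;  (1·δz/z)² = (1×0.0560)² = 0.00314;  (1·δy/y)² = (1×0.0850)² = 0.00723;  (½·δq/q)² = (0.5×0.0570)² = 0.000812
δQ/Q = √(0.0137) = 0.117
Q = 10030, so δQ = 0.117 × 10030 = 1170.

1170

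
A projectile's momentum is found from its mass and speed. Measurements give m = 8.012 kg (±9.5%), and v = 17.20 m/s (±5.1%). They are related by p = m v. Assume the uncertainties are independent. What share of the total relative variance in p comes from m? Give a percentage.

77.6%

(δp/p)² = (1·δm/m)² + (1·δv/v)²
  m term: (1×0.0950)² = 0.00903
  v term: (1×0.0510)² = 0.00260
Total = 0.0116. Share from m = 0.00903/0.0116 = 0.776.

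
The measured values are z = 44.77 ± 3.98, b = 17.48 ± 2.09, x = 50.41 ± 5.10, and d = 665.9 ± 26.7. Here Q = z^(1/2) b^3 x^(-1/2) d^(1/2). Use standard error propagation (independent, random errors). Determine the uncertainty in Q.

47500

For a monomial Q ∝ z^(1/2), b^3, x^(-1/2), d^(1/2), fractional errors add in quadrature:
  (½·δz/z)² = (0.5×0.0889)² = 0.00198;  (3·δb/b)² = (3×0.120)² = 0.129;  (−½·δx/x)² = (-0.5×0.101)² = 0.00256;  (½·δd/d)² = (0.5×0.0401)² = 0.000402
δQ/Q = √(0.134) = 0.366
Q = 129900, so δQ = 0.366 × 129900 = 47500.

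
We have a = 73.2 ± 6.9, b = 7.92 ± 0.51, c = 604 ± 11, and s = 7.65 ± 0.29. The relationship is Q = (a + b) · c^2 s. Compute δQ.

2.27e+07

Let u = a + b = 81.1. δu = √(δa² + δb²) = √(47.6 + 0.260) = 6.92, so δu/u = 0.0853.
Q is then a monomial in u, c, s:
δQ/Q = √((δu/u)² + (2·δc/c)² + (1·δs/s)²) = √(0.00727 + 0.00133 + 0.00144) = 0.100
Q = 2.26e+08, so δQ = 0.100 × 2.26e+08 = 2.27e+07.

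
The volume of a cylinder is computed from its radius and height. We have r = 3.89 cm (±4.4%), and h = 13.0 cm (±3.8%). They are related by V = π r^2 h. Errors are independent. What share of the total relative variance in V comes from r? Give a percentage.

84.3%

(δV/V)² = (2·δr/r)² + (1·δh/h)²
  r term: (2×0.0440)² = 0.00774
  h term: (1×0.0380)² = 0.00144
Total = 0.00919. Share from r = 0.00774/0.00919 = 0.843.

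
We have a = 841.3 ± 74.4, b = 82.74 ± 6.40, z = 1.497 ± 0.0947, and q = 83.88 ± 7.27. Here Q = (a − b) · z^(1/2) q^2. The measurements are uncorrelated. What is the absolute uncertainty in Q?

Let u = a − b = 758.6. δu = √(δa² + δb²) = √(5540 + 41.0) = 74.7, so δu/u = 0.0984.
Q is then a monomial in u, z, q:
δQ/Q = √((δu/u)² + (½·δz/z)² + (2·δq/q)²) = √(0.00969 + 0.00100 + 0.0300) = 0.202
Q = 6.53e+06, so δQ = 0.202 × 6.53e+06 = 1.32e+06.

1.32e+06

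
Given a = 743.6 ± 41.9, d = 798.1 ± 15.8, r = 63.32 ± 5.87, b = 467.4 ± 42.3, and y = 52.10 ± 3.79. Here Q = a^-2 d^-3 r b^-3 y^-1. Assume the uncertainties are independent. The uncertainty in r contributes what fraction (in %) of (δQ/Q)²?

(δQ/Q)² = (-2·δa/a)² + (-3·δd/d)² + (1·δr/r)² + (-3·δb/b)² + (-1·δy/y)²
  a term: (-2×0.0563)² = 0.0127
  d term: (-3×0.0198)² = 0.00353
  r term: (1×0.0927)² = 0.00859
  b term: (-3×0.0905)² = 0.0737
  y term: (-1×0.0727)² = 0.00529
Total = 0.104. Share from r = 0.00859/0.104 = 0.0828.

8.28%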